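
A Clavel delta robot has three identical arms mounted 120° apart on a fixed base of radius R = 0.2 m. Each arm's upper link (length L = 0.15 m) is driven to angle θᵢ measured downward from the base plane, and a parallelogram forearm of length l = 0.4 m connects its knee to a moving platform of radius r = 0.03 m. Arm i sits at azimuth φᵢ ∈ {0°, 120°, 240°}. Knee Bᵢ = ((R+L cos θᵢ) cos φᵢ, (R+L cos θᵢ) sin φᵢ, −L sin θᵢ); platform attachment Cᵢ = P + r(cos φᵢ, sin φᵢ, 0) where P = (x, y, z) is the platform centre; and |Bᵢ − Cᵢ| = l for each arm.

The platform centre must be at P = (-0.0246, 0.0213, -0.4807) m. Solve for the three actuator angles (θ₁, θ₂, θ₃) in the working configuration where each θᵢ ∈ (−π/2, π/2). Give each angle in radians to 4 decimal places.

arm 1 (φ=0.0°): x'=-0.0246, y'=0.0213
  A=0.1946, B=-0.4807, C=(l²−L²−A²−y'²−z²)/(2L)=-0.4397
  γ=atan2(-0.4807,0.1946)=-1.1861;  ψ=arccos(-0.8478)=2.5826;  θ1=γ+ψ≈1.3964
rotate P by −φ2: (0.0307, 0.0107, -0.4807)
  A=0.1393, B=-0.4807, C=(l²−L²−A²−y'²−z²)/(2L)=-0.3769
  γ=atan2(-0.4807,0.1393)=-1.2888;  ψ=arccos(-0.7532)=2.4236;  θ2=γ+ψ≈1.1348
φ3=240.0° → target in arm frame (-0.0061, -0.0320)
  e−x'=0.1761;  (l²−L²−(e−x')²−y'²−z²)/2L = -0.4187
  γ=atan2(-0.4807,0.1761)=-1.2196;  ψ=arccos(-0.8179)=2.5286;  θ3=γ+ψ≈1.3090

θ₁ = 1.3964, θ₂ = 1.1348, θ₃ = 1.3090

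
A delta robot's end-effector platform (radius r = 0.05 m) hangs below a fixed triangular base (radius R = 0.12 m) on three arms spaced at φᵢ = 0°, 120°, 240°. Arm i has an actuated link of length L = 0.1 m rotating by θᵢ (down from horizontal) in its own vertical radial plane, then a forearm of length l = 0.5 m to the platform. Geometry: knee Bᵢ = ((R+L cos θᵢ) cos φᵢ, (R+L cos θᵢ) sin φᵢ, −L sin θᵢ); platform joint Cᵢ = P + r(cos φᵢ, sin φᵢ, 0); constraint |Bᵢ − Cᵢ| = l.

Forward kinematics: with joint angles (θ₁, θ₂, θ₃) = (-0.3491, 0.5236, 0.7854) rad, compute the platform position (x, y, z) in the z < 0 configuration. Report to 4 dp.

φ1=0.0°: virtual centre (0.1640, 0.0000, 0.0342), radius l
arm 2 at φ=120.0°: ρ2 = 0.1566;  centre 2 = (-0.0783, 0.1356, -0.0500)
centre 3 = (0.1407·cos240.0°, 0.1407·sin240.0°, -0.0707) = (-0.0704, -0.1219, -0.0707)
eliminate P² terms by subtracting sphere 1 from 2 and 3
plane₁₂: -0.4845x+0.2712y+-0.1684z = -0.0010
Cramer: x(z) = 0.0046-0.3995z;  y(z) = 0.0045-0.0928z
quadratic in z: (1.1682)z²+(0.0581)z+(-0.2234)=0, √Δ=1.0234 → z ∈ {-0.4629, 0.4132}; z = -0.4629 (taking z<0)
x = 0.1895, y = 0.0474

(0.1895, 0.0474, -0.4629)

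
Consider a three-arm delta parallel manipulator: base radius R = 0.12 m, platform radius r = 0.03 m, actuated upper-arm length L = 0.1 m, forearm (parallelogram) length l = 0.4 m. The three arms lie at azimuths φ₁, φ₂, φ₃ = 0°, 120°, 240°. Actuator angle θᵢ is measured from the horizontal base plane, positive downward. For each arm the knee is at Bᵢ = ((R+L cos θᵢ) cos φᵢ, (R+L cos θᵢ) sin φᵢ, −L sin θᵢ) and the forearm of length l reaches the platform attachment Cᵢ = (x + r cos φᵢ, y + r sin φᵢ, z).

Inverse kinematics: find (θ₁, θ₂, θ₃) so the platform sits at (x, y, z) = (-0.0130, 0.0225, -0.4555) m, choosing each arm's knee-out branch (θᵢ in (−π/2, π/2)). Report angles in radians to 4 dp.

arm 1 (φ=0.0°): x'=-0.0130, y'=0.0225
  A cos θ + B sin θ = C:  0.1030·cos θ + -0.4555·sin θ = -0.3430
  √(A²+B²)=0.4670;  θ1 = -1.3484+2.3956 ≈ 1.0472
φ2=120.0° → target in arm frame (0.0260, 0.0000)
  e−x'=0.0640;  (l²−L²−(e−x')²−y'²−z²)/2L = -0.3079
  γ=atan2(-0.4555,0.0640)=-1.4312;  ψ=arccos(-0.6694)=2.3041;  θ2=γ+ψ≈0.8730
φ3=240.0° → target in arm frame (-0.0130, -0.0225)
  A=0.1030, B=-0.4555, C=(l²−L²−A²−y'²−z²)/(2L)=-0.3430
  γ=atan2(-0.4555,0.1030)=-1.3484;  ψ=arccos(-0.7344)=2.3956;  θ3=γ+ψ≈1.0471

θ₁ = 1.0472, θ₂ = 0.8730, θ₃ = 1.0471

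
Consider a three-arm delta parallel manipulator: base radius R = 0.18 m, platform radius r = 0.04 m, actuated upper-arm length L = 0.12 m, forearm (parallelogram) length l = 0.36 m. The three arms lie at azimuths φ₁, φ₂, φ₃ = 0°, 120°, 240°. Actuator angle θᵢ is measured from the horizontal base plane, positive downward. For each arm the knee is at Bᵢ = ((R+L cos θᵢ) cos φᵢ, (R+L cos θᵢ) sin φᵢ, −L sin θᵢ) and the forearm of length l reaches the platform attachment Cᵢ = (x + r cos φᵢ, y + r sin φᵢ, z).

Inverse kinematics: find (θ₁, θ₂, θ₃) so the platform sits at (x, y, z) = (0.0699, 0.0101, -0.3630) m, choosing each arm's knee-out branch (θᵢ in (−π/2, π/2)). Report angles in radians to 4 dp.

θ₁ = 0.4365, θ₂ = 0.9600, θ₃ = 1.0470

rotate P by −φ1: (0.0699, 0.0101, -0.3630)
  e−x'=0.0701;  (l²−L²−(e−x')²−y'²−z²)/2L = -0.0899
  γ=atan2(-0.3630,0.0701)=-1.3800;  ψ=arccos(-0.2433)=1.8165;  θ1=γ+ψ≈0.4365
rotate P by −φ2: (-0.0262, -0.0656, -0.3630)
  e−x'=0.1662;  (l²−L²−(e−x')²−y'²−z²)/2L = -0.2021
  γ=atan2(-0.3630,0.1662)=-1.1414;  ψ=arccos(-0.5061)=2.1015;  θ2=γ+ψ≈0.9600
φ3=240.0° → target in arm frame (-0.0437, 0.0555)
  e−x'=0.1837;  (l²−L²−(e−x')²−y'²−z²)/2L = -0.2225
  γ=atan2(-0.3630,0.1837)=-1.1023;  ψ=arccos(-0.5468)=2.1494;  θ3=γ+ψ≈1.0470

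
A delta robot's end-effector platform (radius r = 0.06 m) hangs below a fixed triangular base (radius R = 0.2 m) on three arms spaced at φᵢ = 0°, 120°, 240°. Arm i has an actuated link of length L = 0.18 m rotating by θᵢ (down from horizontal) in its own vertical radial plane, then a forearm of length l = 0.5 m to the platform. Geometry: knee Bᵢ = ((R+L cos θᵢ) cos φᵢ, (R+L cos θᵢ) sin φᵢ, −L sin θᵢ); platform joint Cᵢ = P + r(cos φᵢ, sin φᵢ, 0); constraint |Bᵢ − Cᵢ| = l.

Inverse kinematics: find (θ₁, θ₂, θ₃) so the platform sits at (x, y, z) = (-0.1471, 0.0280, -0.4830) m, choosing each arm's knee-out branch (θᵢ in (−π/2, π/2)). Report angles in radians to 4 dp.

arm 1 (φ=0.0°): x'=-0.1471, y'=0.0280
  A=0.2871, B=-0.4830, C=(l²−L²−A²−y'²−z²)/(2L)=-0.2747
  γ=atan2(-0.4830,0.2871)=-1.0345;  ψ=arccos(-0.4889)=2.0817;  θ1=γ+ψ≈1.0472
arm 2 (φ=120.0°): x'=0.0978, y'=0.1134
  A cos θ + B sin θ = C:  0.0422·cos θ + -0.4830·sin θ = -0.0842
  θ2 = atan2(B,A) + arccos(C/0.4848) = 0.2618
arm 3 (φ=240.0°): x'=0.0493, y'=-0.1414
  A=0.0907, B=-0.4830, C=(l²−L²−A²−y'²−z²)/(2L)=-0.1220
  √(A²+B²)=0.4914;  θ3 = -1.3852+1.8216 ≈ 0.4364

θ₁ = 1.0472, θ₂ = 0.2618, θ₃ = 0.4364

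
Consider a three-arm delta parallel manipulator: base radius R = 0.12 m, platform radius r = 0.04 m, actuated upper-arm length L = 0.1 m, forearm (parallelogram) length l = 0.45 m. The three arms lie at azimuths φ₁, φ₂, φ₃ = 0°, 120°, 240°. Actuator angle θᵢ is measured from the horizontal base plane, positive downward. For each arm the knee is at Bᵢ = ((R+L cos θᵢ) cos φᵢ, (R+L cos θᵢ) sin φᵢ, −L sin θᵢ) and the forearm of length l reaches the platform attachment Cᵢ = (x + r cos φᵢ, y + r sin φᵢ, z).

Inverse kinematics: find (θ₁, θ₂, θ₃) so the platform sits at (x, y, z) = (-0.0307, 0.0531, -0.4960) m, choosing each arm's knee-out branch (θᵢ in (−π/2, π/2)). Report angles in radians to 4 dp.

θ₁ = 0.9603, θ₂ = 0.6111, θ₃ = 0.9601

rotate P by −φ1: (-0.0307, 0.0531, -0.4960)
  e−x'=0.1107;  (l²−L²−(e−x')²−y'²−z²)/2L = -0.3430
  θ1 = atan2(B,A) + arccos(C/0.5082) = 0.9603
arm 2 (φ=120.0°): x'=0.0613, y'=0.0000
  A=0.0187, B=-0.4960, C=(l²−L²−A²−y'²−z²)/(2L)=-0.2693
  γ=atan2(-0.4960,0.0187)=-1.5332;  ψ=arccos(-0.5426)=2.1443;  θ2=γ+ψ≈0.6111
arm 3 (φ=240.0°): x'=-0.0306, y'=-0.0531
  e−x'=0.1106;  (l²−L²−(e−x')²−y'²−z²)/2L = -0.3429
  √(A²+B²)=0.5082;  θ3 = -1.3513+2.3114 ≈ 0.9601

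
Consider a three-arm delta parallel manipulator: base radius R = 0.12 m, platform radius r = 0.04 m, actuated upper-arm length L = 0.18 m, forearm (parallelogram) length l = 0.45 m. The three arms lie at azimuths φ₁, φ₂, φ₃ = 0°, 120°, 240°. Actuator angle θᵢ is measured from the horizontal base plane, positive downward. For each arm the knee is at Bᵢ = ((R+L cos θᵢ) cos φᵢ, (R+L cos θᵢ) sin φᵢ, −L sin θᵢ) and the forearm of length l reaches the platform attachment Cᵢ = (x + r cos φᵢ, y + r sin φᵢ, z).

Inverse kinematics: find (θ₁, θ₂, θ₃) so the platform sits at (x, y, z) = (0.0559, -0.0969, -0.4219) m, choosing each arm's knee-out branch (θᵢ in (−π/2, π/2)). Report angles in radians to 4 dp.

θ₁ = 0.1748, θ₂ = 0.6981, θ₃ = 0.1746

rotate P by −φ1: (0.0559, -0.0969, -0.4219)
  A cos θ + B sin θ = C:  0.0241·cos θ + -0.4219·sin θ = -0.0496
  θ1 = atan2(B,A) + arccos(C/0.4226) = 0.1748
rotate P by −φ2: (-0.1119, 0.0000, -0.4219)
  e−x'=0.1919;  (l²−L²−(e−x')²−y'²−z²)/2L = -0.1242
  θ2 = atan2(B,A) + arccos(C/0.4635) = 0.6981
φ3=240.0° → target in arm frame (0.0560, 0.0969)
  e−x'=0.0240;  (l²−L²−(e−x')²−y'²−z²)/2L = -0.0496
  θ3 = atan2(B,A) + arccos(C/0.4226) = 0.1746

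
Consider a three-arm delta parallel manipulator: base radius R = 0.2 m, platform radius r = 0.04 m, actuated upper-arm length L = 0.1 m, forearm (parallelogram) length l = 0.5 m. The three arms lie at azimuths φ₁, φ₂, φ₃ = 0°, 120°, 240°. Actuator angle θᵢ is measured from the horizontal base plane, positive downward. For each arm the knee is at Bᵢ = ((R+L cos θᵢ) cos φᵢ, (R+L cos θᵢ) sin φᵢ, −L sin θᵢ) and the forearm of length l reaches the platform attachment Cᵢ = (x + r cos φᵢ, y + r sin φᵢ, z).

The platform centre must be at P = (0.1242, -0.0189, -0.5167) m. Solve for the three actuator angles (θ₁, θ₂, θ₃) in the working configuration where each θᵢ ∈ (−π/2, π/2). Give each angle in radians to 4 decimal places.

θ₁ = 0.3491, θ₂ = 1.3960, θ₃ = 1.2212

φ1=0.0° → target in arm frame (0.1242, -0.0189)
  A cos θ + B sin θ = C:  0.0358·cos θ + -0.5167·sin θ = -0.1431
  θ1 = atan2(B,A) + arccos(C/0.5179) = 0.3491
rotate P by −φ2: (-0.0785, -0.0981, -0.5167)
  e−x'=0.2385;  (l²−L²−(e−x')²−y'²−z²)/2L = -0.4674
  θ2 = atan2(B,A) + arccos(C/0.5691) = 1.3960
φ3=240.0° → target in arm frame (-0.0457, 0.1170)
  e−x'=0.2057;  (l²−L²−(e−x')²−y'²−z²)/2L = -0.4150
  θ3 = atan2(B,A) + arccos(C/0.5562) = 1.2212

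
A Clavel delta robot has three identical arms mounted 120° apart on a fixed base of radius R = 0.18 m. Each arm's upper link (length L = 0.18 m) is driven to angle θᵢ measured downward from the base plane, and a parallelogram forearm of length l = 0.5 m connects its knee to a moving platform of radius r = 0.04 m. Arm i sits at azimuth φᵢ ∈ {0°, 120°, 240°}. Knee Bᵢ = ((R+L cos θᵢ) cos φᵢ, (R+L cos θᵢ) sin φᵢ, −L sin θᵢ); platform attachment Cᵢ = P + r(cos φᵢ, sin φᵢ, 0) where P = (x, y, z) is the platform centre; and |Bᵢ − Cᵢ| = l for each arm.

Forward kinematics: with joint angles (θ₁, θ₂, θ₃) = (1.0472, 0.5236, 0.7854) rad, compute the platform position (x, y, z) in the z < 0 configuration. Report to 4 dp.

arm 1 at φ=0.0°: e+L cos θ1 = 0.2300;  centre 1 = (0.2300, 0.0000, -0.1559)
arm 2 at φ=120.0°: e+L cos θ2 = 0.2959;  centre 2 = (-0.1479, 0.2562, -0.0900)
centre 3 = (0.2673·cos240.0°, 0.2673·sin240.0°, -0.1273) = (-0.1336, -0.2315, -0.1273)
|centre ₂|²−|centre ₁|² = 0.0184;  |centre ₃|²−|centre ₁|² = 0.0104
plane₁₂: -0.7559x+0.5125y+0.1318z = 0.0184
Cramer: x(z) = -0.0192+0.1250z;  y(z) = 0.0076-0.0728z
quadratic in z: (1.0209)z²+(0.2484)z+(-0.1635)=0, √Δ=0.8541 → z ∈ {-0.5399, 0.2967}; z = -0.5399 (taking z<0)
x = -0.0867, y = 0.0469

(-0.0867, 0.0469, -0.5399)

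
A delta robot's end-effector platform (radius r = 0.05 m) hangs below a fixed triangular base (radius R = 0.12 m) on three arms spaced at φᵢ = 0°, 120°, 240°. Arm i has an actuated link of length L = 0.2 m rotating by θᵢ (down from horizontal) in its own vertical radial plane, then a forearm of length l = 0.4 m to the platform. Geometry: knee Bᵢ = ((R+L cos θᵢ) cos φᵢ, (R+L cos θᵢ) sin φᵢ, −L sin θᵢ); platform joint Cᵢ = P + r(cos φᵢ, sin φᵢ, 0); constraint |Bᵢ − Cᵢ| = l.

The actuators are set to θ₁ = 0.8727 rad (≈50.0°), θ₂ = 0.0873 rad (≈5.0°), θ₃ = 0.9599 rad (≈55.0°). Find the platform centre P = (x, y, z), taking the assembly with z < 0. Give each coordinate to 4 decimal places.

φ1=0.0°: virtual centre (0.1986, 0.0000, -0.1532), radius l
centre 2 = (0.2692·cos120.0°, 0.2692·sin120.0°, -0.0174) = (-0.1346, 0.2332, -0.0174)
arm 3 at φ=240.0°: (R−r)+L cos θ3 = 0.1847;  centre 3 = (-0.0924, -0.1600, -0.1638)
|centre ₂|²−|centre ₁|² = 0.0099;  |centre ₃|²−|centre ₁|² = -0.0019
[-0.6663 0.4663 0.2716]·P = 0.0099;  [-0.5818 -0.3199 -0.0212]·P = -0.0019
Cramer: x(z) = -0.0047+0.1589z;  y(z) = 0.0145-0.3553z
quadratic in z: (1.1515)z²+(0.2315)z+(-0.0950)=0, √Δ=0.7009 → z ∈ {-0.4049, 0.2038}; z = -0.4049 (taking z<0)
x = -0.0690, y = 0.1584

(-0.0690, 0.1584, -0.4049)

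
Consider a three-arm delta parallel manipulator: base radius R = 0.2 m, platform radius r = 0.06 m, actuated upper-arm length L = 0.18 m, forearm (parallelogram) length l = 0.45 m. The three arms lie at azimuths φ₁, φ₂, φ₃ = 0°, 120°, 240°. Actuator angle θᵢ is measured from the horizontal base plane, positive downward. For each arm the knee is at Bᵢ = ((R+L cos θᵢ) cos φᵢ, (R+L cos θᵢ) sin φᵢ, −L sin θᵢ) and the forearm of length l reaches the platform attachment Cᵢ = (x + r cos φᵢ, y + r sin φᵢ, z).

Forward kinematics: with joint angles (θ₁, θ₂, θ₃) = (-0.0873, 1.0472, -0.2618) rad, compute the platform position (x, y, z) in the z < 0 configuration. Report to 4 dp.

(0.0782, -0.1710, -0.3236)

φ1=0.0°: virtual centre (0.3193, 0.0000, 0.0157), radius l
S2 = (0.2300·cos120.0°, 0.2300·sin120.0°, -0.1559) = (-0.1150, 0.1992, -0.1559)
S3 = (0.3139·cos240.0°, 0.3139·sin240.0°, 0.0466) = (-0.1569, -0.2718, 0.0466)
subtract pairs → two planes through P
linear system: -0.8686x+0.3984y = -0.0250−-0.3432z; -0.9525x+-0.5436y = -0.0015−0.0618z
Cramer: x(z) = 0.0167-0.1901z;  y(z) = -0.0264+0.4468z
sphere 1 gives Az²+Bz+C=0 with A=1.2358, B=0.0601, C=-0.1100;  B²−4AC=0.5472;  roots -0.3236, 0.2750;  negative root z = -0.3236
x = 0.0782, y = -0.1710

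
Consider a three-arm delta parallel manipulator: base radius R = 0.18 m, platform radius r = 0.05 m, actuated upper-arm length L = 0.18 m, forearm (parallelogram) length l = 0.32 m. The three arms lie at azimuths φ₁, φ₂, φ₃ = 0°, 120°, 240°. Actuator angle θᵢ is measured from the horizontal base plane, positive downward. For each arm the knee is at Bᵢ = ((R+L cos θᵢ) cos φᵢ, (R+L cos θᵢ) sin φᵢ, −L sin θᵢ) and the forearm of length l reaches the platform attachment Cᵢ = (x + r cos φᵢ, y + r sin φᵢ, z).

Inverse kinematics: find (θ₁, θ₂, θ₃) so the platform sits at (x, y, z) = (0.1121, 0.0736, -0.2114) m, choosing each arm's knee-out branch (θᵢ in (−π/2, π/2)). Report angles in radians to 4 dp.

θ₁ = -0.1747, θ₂ = 0.6108, θ₃ = 1.2214

φ1=0.0° → target in arm frame (0.1121, 0.0736)
  e−x'=0.0179;  (l²−L²−(e−x')²−y'²−z²)/2L = 0.0544
  γ=atan2(-0.2114,0.0179)=-1.4863;  ψ=arccos(0.2563)=1.3116;  θ1=γ+ψ≈-0.1747
arm 2 (φ=120.0°): x'=0.0077, y'=-0.1339
  e−x'=0.1223;  (l²−L²−(e−x')²−y'²−z²)/2L = -0.0210
  θ2 = atan2(B,A) + arccos(C/0.2442) = 0.6108
rotate P by −φ3: (-0.1198, 0.0603, -0.2114)
  A=0.2498, B=-0.2114, C=(l²−L²−A²−y'²−z²)/(2L)=-0.1131
  √(A²+B²)=0.3272;  θ3 = -0.7023+1.9237 ≈ 1.2214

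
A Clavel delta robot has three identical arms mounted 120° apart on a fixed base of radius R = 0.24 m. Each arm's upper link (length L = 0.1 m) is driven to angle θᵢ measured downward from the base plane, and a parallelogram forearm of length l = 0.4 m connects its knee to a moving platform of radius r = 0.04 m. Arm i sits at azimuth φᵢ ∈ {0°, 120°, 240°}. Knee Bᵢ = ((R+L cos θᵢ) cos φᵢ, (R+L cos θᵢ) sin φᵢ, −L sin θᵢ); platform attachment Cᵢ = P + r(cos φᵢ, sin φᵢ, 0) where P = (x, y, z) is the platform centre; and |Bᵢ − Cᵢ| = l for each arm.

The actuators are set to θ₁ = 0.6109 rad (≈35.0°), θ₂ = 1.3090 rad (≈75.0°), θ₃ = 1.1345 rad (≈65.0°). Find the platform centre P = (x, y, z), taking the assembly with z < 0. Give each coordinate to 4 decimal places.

arm 1 at φ=0.0°: e+L cos θ1 = 0.2819;  S1 = (0.2819, 0.0000, -0.0574)
S2 = (0.2259·cos120.0°, 0.2259·sin120.0°, -0.0966) = (-0.1129, 0.1956, -0.0966)
S3 = (0.2423·cos240.0°, 0.2423·sin240.0°, -0.0906) = (-0.1211, -0.2098, -0.0906)
|S₂|²−|S₁|² = -0.0224;  |S₃|²−|S₁|² = -0.0159
plane₁₂: -0.7897x+0.3912y+-0.0785z = -0.0224
Cramer: x(z) = 0.0241-0.0912z;  y(z) = -0.0086+0.0165z
into |P−S₁|² = l²: 1.0086z² + 0.1614z + -0.0902 = 0;  Δ = 0.3899;  z = -0.3896 or 0.2295 → z<0 root = -0.3896
x = 0.0597, y = -0.0150

(0.0597, -0.0150, -0.3896)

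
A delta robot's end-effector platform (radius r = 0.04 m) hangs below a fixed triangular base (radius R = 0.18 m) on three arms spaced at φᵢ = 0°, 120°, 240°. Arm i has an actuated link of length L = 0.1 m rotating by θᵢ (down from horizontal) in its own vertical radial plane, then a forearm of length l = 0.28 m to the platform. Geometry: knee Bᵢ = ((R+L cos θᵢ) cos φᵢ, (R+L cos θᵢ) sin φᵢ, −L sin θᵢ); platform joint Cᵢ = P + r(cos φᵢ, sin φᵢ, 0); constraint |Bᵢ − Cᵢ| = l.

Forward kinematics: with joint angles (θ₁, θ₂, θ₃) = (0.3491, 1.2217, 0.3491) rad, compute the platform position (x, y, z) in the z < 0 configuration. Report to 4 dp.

centre 1 = (0.2340·cos0.0°, 0.2340·sin0.0°, -0.0342) = (0.2340, 0.0000, -0.0342)
arm 2 at φ=120.0°: (R−r)+L cos θ2 = 0.1742;  centre 2 = (-0.0871, 0.1509, -0.0940)
arm 3 at φ=240.0°: (R−r)+L cos θ3 = 0.2340;  centre 3 = (-0.1170, -0.2026, -0.0342)
|centre ₂|²−|centre ₁|² = -0.0167;  |centre ₃|²−|centre ₁|² = 0.0000
plane₁₂: -0.6421x+0.3017y+-0.1195z = -0.0167
Cramer: x(z) = 0.0144-0.1026z;  y(z) = -0.0249+0.1777z
sphere 1 gives Az²+Bz+C=0 with A=1.0421, B=0.1046, C=-0.0284;  B²−4AC=0.1293;  roots -0.2227, 0.1223;  negative root z = -0.2227
x = 0.0372, y = -0.0645

(0.0372, -0.0645, -0.2227)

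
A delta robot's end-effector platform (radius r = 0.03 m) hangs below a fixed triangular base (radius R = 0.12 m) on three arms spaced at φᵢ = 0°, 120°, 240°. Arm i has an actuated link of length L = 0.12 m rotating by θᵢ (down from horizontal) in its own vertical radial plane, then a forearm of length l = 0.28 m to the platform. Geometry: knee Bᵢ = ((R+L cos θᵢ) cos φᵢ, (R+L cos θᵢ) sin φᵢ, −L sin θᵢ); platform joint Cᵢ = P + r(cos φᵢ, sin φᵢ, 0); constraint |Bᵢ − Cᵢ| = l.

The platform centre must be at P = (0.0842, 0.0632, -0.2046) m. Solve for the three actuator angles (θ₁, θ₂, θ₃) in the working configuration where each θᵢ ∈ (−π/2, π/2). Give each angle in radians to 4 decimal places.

θ₁ = -0.3492, θ₂ = 0.2618, θ₃ = 0.9595

φ1=0.0° → target in arm frame (0.0842, 0.0632)
  e−x'=0.0058;  (l²−L²−(e−x')²−y'²−z²)/2L = 0.0755
  γ=atan2(-0.2046,0.0058)=-1.5425;  ψ=arccos(0.3687)=1.1932;  θ1=γ+ψ≈-0.3492
arm 2 (φ=120.0°): x'=0.0126, y'=-0.1045
  A cos θ + B sin θ = C:  0.0774·cos θ + -0.2046·sin θ = 0.0218
  γ=atan2(-0.2046,0.0774)=-1.2093;  ψ=arccos(0.0996)=1.4710;  θ2=γ+ψ≈0.2618
rotate P by −φ3: (-0.0968, 0.0413, -0.2046)
  A cos θ + B sin θ = C:  0.1868·cos θ + -0.2046·sin θ = -0.0603
  γ=atan2(-0.2046,0.1868)=-0.8308;  ψ=arccos(-0.2177)=1.7902;  θ3=γ+ψ≈0.9595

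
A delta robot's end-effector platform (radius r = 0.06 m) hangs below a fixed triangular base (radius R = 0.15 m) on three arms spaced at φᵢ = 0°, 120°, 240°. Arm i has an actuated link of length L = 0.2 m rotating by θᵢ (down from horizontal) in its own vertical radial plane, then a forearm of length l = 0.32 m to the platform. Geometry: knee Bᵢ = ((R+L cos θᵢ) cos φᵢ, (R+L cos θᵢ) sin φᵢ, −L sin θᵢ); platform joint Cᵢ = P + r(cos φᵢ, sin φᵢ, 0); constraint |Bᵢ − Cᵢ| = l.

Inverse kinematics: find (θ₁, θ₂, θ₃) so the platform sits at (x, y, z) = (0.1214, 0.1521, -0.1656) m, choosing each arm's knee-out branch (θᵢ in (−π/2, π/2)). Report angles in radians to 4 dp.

arm 1 (φ=0.0°): x'=0.1214, y'=0.1521
  A cos θ + B sin θ = C:  -0.0314·cos θ + -0.1656·sin θ = 0.0271
  θ1 = atan2(B,A) + arccos(C/0.1686) = -0.3491
φ2=120.0° → target in arm frame (0.0710, -0.1812)
  A=0.0190, B=-0.1656, C=(l²−L²−A²−y'²−z²)/(2L)=0.0045
  γ=atan2(-0.1656,0.0190)=-1.4567;  ψ=arccos(0.0268)=1.5440;  θ2=γ+ψ≈0.0873
rotate P by −φ3: (-0.1924, 0.0291, -0.1656)
  e−x'=0.2824;  (l²−L²−(e−x')²−y'²−z²)/2L = -0.1141
  γ=atan2(-0.1656,0.2824)=-0.5303;  ψ=arccos(-0.3484)=1.9267;  θ3=γ+ψ≈1.3964

θ₁ = -0.3491, θ₂ = 0.0873, θ₃ = 1.3964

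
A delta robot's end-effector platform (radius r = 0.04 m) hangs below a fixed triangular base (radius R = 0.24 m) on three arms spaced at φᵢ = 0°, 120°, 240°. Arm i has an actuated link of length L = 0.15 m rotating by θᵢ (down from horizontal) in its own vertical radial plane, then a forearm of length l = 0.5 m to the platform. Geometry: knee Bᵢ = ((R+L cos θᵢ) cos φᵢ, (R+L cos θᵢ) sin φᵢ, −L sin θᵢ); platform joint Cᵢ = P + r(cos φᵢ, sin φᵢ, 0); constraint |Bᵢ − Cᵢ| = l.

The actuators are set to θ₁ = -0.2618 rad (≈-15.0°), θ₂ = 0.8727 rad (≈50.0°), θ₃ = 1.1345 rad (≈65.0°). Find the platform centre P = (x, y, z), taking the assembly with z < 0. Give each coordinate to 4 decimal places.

(0.1734, 0.0382, -0.4293)

arm 1 at φ=0.0°: e+L cos θ1 = 0.3449;  O1 = (0.3449, 0.0000, 0.0388)
O2 = (0.2964·cos120.0°, 0.2964·sin120.0°, -0.1149) = (-0.1482, 0.2567, -0.1149)
arm 3 at φ=240.0°: e+L cos θ3 = 0.2634;  O3 = (-0.1317, -0.2281, -0.1359)
subtract pairs → two planes through P
linear system: -0.9862x+0.5134y = -0.0194−-0.3075z; -0.9532x+-0.4562y = -0.0326−-0.3495z
det = 0.9393;  x = 0.0272+-0.3404z,  y = 0.0146+-0.0550z
into |P−O₁|² = l²: 1.1189z² + 0.1370z + -0.1474 = 0;  Δ = 0.6784;  z = -0.4293 or 0.3068 → z<0 root = -0.4293
x = 0.1734, y = 0.0382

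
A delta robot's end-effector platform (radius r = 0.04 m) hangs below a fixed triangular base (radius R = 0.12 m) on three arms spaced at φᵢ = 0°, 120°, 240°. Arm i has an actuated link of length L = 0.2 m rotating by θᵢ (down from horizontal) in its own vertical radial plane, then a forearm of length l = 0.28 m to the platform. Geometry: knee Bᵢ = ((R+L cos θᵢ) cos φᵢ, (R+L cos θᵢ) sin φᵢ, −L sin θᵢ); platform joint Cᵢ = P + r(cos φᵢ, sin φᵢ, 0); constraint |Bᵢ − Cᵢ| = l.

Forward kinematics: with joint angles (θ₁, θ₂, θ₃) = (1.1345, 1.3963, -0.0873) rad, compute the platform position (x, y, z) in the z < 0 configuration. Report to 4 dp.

(-0.0446, -0.1773, -0.2379)

φ1=0.0°: virtual centre (0.1645, 0.0000, -0.1813), radius l
φ2=120.0°: virtual centre (-0.0574, 0.0994, -0.1970), radius l
φ3=240.0°: virtual centre (-0.1396, -0.2418, 0.0174), radius l
|centre ₂|²−|centre ₁|² = -0.0080;  |centre ₃|²−|centre ₁|² = 0.0184
linear system: -0.4438x+0.1987y = -0.0080−-0.0314z; -0.6083x+-0.4837y = 0.0184−0.3974z
Cramer: x(z) = 0.0006+0.1901z;  y(z) = -0.0387+0.5826z
into |P−centre ₁|² = l²: 1.3755z² + 0.2551z + -0.0172 = 0;  Δ = 0.1596;  z = -0.2379 or 0.0525 → z<0 root = -0.2379
x = -0.0446, y = -0.1773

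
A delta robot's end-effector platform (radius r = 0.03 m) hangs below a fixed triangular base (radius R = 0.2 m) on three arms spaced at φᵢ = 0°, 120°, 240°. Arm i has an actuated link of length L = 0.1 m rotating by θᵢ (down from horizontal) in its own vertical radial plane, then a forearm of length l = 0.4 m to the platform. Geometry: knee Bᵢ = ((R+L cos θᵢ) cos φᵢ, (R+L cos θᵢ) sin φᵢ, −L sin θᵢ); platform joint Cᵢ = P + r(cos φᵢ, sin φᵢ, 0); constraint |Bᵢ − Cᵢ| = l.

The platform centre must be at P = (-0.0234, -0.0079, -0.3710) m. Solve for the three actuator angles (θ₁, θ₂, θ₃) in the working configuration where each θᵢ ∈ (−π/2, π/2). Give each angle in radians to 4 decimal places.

θ₁ = 0.7853, θ₂ = 0.6108, θ₃ = 0.5233

φ1=0.0° → target in arm frame (-0.0234, -0.0079)
  e−x'=0.1934;  (l²−L²−(e−x')²−y'²−z²)/2L = -0.1255
  γ=atan2(-0.3710,0.1934)=-1.0903;  ψ=arccos(-0.3000)=1.8755;  θ1=γ+ψ≈0.7853
φ2=120.0° → target in arm frame (0.0049, 0.0242)
  A cos θ + B sin θ = C:  0.1651·cos θ + -0.3710·sin θ = -0.0775
  γ=atan2(-0.3710,0.1651)=-1.1520;  ψ=arccos(-0.1908)=1.7628;  θ2=γ+ψ≈0.6108
rotate P by −φ3: (0.0185, -0.0163, -0.3710)
  A cos θ + B sin θ = C:  0.1515·cos θ + -0.3710·sin θ = -0.0542
  θ3 = atan2(B,A) + arccos(C/0.4007) = 0.5233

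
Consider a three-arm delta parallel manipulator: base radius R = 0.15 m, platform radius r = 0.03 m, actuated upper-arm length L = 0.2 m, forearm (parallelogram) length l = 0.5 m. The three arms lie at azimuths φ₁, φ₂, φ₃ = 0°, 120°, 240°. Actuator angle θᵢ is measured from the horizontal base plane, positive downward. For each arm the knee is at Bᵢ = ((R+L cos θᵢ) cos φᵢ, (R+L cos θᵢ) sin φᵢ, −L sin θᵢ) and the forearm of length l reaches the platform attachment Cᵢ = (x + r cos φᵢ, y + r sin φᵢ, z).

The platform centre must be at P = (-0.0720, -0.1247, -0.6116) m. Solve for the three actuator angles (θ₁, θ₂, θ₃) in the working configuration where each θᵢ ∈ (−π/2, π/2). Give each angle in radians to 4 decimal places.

θ₁ = 1.3093, θ₂ = 1.3093, θ₃ = 0.6983

rotate P by −φ1: (-0.0720, -0.1247, -0.6116)
  e−x'=0.1920;  (l²−L²−(e−x')²−y'²−z²)/2L = -0.5412
  θ1 = atan2(B,A) + arccos(C/0.6410) = 1.3093
rotate P by −φ2: (-0.0720, 0.1247, -0.6116)
  A cos θ + B sin θ = C:  0.1920·cos θ + -0.6116·sin θ = -0.5412
  γ=atan2(-0.6116,0.1920)=-1.2666;  ψ=arccos(-0.8442)=2.5759;  θ2=γ+ψ≈1.3093
rotate P by −φ3: (0.1440, 0.0000, -0.6116)
  A cos θ + B sin θ = C:  -0.0240·cos θ + -0.6116·sin θ = -0.4116
  θ3 = atan2(B,A) + arccos(C/0.6121) = 0.6983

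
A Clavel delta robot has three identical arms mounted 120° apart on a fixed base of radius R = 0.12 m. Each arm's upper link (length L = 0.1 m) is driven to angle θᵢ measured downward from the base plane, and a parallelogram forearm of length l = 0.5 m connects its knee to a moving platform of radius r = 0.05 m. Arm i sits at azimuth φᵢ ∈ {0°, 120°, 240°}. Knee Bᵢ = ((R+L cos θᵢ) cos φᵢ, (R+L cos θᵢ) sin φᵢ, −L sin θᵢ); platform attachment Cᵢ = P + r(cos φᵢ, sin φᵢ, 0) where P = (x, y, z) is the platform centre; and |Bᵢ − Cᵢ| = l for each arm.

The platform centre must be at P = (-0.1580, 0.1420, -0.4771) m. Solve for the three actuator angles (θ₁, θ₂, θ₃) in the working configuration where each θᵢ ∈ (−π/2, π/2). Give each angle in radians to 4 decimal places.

θ₁ = 1.0465, θ₂ = -0.1750, θ₃ = 0.6974

φ1=0.0° → target in arm frame (-0.1580, 0.1420)
  A cos θ + B sin θ = C:  0.2280·cos θ + -0.4771·sin θ = -0.2989
  √(A²+B²)=0.5288;  θ1 = -1.1250+2.1715 ≈ 1.0465
rotate P by −φ2: (0.2020, 0.0658, -0.4771)
  A cos θ + B sin θ = C:  -0.1320·cos θ + -0.4771·sin θ = -0.0469
  γ=atan2(-0.4771,-0.1320)=-1.8407;  ψ=arccos(-0.0947)=1.6656;  θ2=γ+ψ≈-0.1750
rotate P by −φ3: (-0.0440, -0.2078, -0.4771)
  e−x'=0.1140;  (l²−L²−(e−x')²−y'²−z²)/2L = -0.2190
  √(A²+B²)=0.4905;  θ3 = -1.3363+2.0337 ≈ 0.6974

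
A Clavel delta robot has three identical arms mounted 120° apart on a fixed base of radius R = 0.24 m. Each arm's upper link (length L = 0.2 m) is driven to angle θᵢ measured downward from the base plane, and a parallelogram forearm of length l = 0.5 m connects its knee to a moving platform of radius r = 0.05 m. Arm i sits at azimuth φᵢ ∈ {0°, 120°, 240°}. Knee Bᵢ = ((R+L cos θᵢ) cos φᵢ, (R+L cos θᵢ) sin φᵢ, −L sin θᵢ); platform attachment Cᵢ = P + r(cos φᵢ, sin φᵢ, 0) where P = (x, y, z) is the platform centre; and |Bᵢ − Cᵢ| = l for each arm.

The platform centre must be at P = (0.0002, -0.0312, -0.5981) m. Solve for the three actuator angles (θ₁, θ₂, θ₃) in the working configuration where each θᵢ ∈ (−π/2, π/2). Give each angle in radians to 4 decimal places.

θ₁ = 1.1344, θ₂ = 1.2217, θ₃ = 1.0472

φ1=0.0° → target in arm frame (0.0002, -0.0312)
  A=0.1898, B=-0.5981, C=(l²−L²−A²−y'²−z²)/(2L)=-0.4618
  γ=atan2(-0.5981,0.1898)=-1.2635;  ψ=arccos(-0.7359)=2.3979;  θ1=γ+ψ≈1.1344
rotate P by −φ2: (-0.0271, 0.0154, -0.5981)
  A=0.2171, B=-0.5981, C=(l²−L²−A²−y'²−z²)/(2L)=-0.4878
  √(A²+B²)=0.6363;  θ2 = -1.2226+2.4443 ≈ 1.2217
arm 3 (φ=240.0°): x'=0.0269, y'=0.0158
  A=0.1631, B=-0.5981, C=(l²−L²−A²−y'²−z²)/(2L)=-0.4364
  θ3 = atan2(B,A) + arccos(C/0.6199) = 1.0472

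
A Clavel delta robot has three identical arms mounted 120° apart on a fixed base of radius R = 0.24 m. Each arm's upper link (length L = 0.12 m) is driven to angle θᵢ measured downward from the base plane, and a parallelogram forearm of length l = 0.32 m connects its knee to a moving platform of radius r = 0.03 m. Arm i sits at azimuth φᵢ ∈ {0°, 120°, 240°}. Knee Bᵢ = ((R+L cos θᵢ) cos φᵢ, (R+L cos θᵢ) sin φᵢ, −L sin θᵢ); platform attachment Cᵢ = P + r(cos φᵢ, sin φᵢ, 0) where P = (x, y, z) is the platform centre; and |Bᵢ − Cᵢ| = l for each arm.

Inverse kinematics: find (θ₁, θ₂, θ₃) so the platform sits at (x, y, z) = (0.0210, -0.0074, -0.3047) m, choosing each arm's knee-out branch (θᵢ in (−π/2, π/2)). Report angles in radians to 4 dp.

rotate P by −φ1: (0.0210, -0.0074, -0.3047)
  A=0.1890, B=-0.3047, C=(l²−L²−A²−y'²−z²)/(2L)=-0.1692
  θ1 = atan2(B,A) + arccos(C/0.3586) = 1.0468
rotate P by −φ2: (-0.0169, -0.0145, -0.3047)
  A=0.2269, B=-0.3047, C=(l²−L²−A²−y'²−z²)/(2L)=-0.2356
  θ2 = atan2(B,A) + arccos(C/0.3799) = 1.3090
arm 3 (φ=240.0°): x'=-0.0041, y'=0.0219
  A=0.2141, B=-0.3047, C=(l²−L²−A²−y'²−z²)/(2L)=-0.2132
  θ3 = atan2(B,A) + arccos(C/0.3724) = 1.2219

θ₁ = 1.0468, θ₂ = 1.3090, θ₃ = 1.2219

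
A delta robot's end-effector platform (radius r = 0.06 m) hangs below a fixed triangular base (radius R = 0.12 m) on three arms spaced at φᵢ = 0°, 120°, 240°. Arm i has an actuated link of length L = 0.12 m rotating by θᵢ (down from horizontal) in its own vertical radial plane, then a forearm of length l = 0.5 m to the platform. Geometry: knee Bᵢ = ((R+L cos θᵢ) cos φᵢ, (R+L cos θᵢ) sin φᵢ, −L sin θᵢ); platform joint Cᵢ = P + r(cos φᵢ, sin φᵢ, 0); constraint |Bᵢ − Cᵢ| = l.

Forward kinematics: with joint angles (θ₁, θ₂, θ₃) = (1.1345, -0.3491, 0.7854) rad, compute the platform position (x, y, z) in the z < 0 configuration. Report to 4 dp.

(-0.2047, 0.1982, -0.4423)

S1 = (0.1107·cos0.0°, 0.1107·sin0.0°, -0.1088) = (0.1107, 0.0000, -0.1088)
S2 = (0.1728·cos120.0°, 0.1728·sin120.0°, 0.0410) = (-0.0864, 0.1496, 0.0410)
φ3=240.0°: virtual centre (-0.0724, -0.1254, -0.0849), radius l
eliminate P² terms by subtracting sphere 1 from 2 and 3
plane₁₂: -0.3942x+0.2992y+0.2996z = 0.0074
Cramer: x(z) = -0.0148+0.4291z;  y(z) = 0.0053-0.4359z
into |P−S₁|² = l²: 1.3742z² + 0.1051z + -0.2224 = 0;  Δ = 1.2334;  z = -0.4423 or 0.3658 → z<0 root = -0.4423
x = -0.2047, y = 0.1982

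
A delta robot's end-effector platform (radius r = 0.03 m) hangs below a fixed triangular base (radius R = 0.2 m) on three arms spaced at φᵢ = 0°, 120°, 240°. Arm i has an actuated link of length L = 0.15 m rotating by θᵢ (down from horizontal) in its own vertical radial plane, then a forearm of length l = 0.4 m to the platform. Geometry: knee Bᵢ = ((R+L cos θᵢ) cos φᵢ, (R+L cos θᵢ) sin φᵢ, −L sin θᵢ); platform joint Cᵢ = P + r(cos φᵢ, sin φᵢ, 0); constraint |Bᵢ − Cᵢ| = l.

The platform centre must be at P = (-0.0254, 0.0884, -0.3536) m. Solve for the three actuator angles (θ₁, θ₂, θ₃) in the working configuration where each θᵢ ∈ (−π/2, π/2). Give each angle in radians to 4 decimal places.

rotate P by −φ1: (-0.0254, 0.0884, -0.3536)
  A=0.1954, B=-0.3536, C=(l²−L²−A²−y'²−z²)/(2L)=-0.1118
  γ=atan2(-0.3536,0.1954)=-1.0660;  ψ=arccos(-0.2766)=1.8511;  θ1=γ+ψ≈0.7851
arm 2 (φ=120.0°): x'=0.0893, y'=-0.0222
  e−x'=0.0807;  (l²−L²−(e−x')²−y'²−z²)/2L = 0.0182
  θ2 = atan2(B,A) + arccos(C/0.3627) = 0.1743
arm 3 (φ=240.0°): x'=-0.0639, y'=-0.0662
  A cos θ + B sin θ = C:  0.2339·cos θ + -0.3536·sin θ = -0.1553
  γ=atan2(-0.3536,0.2339)=-0.9865;  ψ=arccos(-0.3664)=1.9460;  θ3=γ+ψ≈0.9595

θ₁ = 0.7851, θ₂ = 0.1743, θ₃ = 0.9595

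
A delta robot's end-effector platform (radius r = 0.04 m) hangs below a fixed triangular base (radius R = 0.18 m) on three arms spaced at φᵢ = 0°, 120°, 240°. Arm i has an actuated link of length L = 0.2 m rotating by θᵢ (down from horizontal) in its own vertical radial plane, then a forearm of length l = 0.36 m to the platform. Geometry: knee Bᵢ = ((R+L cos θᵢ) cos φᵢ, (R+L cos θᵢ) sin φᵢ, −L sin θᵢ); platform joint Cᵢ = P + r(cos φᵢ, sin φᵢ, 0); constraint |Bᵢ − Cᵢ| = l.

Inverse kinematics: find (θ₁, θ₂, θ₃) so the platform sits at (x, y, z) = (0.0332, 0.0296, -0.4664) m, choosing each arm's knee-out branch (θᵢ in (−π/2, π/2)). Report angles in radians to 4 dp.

rotate P by −φ1: (0.0332, 0.0296, -0.4664)
  A cos θ + B sin θ = C:  0.1068·cos θ + -0.4664·sin θ = -0.3505
  θ1 = atan2(B,A) + arccos(C/0.4785) = 1.0472
arm 2 (φ=120.0°): x'=0.0090, y'=-0.0436
  A=0.1310, B=-0.4664, C=(l²−L²−A²−y'²−z²)/(2L)=-0.3674
  θ2 = atan2(B,A) + arccos(C/0.4844) = 1.1348
arm 3 (φ=240.0°): x'=-0.0422, y'=0.0140
  A=0.1822, B=-0.4664, C=(l²−L²−A²−y'²−z²)/(2L)=-0.4033
  θ3 = atan2(B,A) + arccos(C/0.5007) = 1.3090

θ₁ = 1.0472, θ₂ = 1.1348, θ₃ = 1.3090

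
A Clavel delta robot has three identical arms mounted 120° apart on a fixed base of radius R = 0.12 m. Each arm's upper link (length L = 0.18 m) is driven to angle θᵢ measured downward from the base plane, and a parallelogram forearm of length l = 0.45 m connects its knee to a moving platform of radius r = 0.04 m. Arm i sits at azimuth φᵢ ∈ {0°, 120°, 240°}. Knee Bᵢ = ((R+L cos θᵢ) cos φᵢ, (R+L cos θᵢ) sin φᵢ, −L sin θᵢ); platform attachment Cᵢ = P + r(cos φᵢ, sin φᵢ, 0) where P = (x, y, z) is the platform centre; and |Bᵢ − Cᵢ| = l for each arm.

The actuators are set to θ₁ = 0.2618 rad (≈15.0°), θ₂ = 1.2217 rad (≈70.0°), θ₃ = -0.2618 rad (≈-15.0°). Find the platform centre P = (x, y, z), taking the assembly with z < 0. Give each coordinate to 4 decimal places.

O1 = (0.2539·cos0.0°, 0.2539·sin0.0°, -0.0466) = (0.2539, 0.0000, -0.0466)
O2 = (0.1416·cos120.0°, 0.1416·sin120.0°, -0.1691) = (-0.0708, 0.1226, -0.1691)
O3 = (0.2539·cos240.0°, 0.2539·sin240.0°, 0.0466) = (-0.1269, -0.2199, 0.0466)
subtract pairs → two planes through P
plane₁₂: -0.6493x+0.2452y+-0.2451z = -0.0180
det = 0.4723;  x = 0.0167+-0.1315z,  y = -0.0290+0.6515z
sphere 1 gives Az²+Bz+C=0 with A=1.4417, B=0.1178, C=-0.1433;  B²−4AC=0.8400;  roots -0.3587, 0.2770;  negative root z = -0.3587
x = 0.0639, y = -0.2627

(0.0639, -0.2627, -0.3587)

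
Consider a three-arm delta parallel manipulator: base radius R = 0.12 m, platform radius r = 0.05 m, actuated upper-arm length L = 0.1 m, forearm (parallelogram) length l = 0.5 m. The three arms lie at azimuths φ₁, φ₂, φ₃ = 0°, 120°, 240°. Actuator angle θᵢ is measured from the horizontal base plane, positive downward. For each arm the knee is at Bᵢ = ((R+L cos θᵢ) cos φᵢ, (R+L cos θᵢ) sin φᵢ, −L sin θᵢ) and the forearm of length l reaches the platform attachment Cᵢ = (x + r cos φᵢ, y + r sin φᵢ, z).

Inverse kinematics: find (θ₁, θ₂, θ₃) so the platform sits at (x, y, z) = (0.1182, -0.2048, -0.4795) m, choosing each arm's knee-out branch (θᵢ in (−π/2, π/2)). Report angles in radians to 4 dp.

arm 1 (φ=0.0°): x'=0.1182, y'=-0.2048
  A=-0.0482, B=-0.4795, C=(l²−L²−A²−y'²−z²)/(2L)=-0.1709
  √(A²+B²)=0.4819;  θ1 = -1.6710+1.9334 ≈ 0.2624
φ2=120.0° → target in arm frame (-0.2365, 0.0000)
  A cos θ + B sin θ = C:  0.3065·cos θ + -0.4795·sin θ = -0.4192
  γ=atan2(-0.4795,0.3065)=-1.0021;  ψ=arccos(-0.7366)=2.3989;  θ2=γ+ψ≈1.3968
arm 3 (φ=240.0°): x'=0.1183, y'=0.2048
  e−x'=-0.0483;  (l²−L²−(e−x')²−y'²−z²)/2L = -0.1709
  √(A²+B²)=0.4819;  θ3 = -1.6711+1.9333 ≈ 0.2622

θ₁ = 0.2624, θ₂ = 1.3968, θ₃ = 0.2622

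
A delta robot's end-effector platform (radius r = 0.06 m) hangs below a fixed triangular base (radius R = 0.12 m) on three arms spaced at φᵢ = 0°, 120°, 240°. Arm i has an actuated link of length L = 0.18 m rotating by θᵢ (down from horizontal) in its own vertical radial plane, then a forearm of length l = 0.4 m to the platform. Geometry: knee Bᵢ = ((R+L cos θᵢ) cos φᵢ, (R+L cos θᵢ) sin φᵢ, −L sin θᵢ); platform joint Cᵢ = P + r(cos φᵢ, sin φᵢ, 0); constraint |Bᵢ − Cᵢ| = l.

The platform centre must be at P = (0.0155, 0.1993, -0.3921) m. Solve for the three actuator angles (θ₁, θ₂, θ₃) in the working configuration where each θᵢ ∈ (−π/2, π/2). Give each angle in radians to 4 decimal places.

θ₁ = 0.6109, θ₂ = 0.0874, θ₃ = 1.1343

φ1=0.0° → target in arm frame (0.0155, 0.1993)
  e−x'=0.0445;  (l²−L²−(e−x')²−y'²−z²)/2L = -0.1885
  √(A²+B²)=0.3946;  θ1 = -1.4578+2.0687 ≈ 0.6109
φ2=120.0° → target in arm frame (0.1648, -0.1131)
  e−x'=-0.1048;  (l²−L²−(e−x')²−y'²−z²)/2L = -0.1387
  √(A²+B²)=0.4059;  θ2 = -1.8321+1.9195 ≈ 0.0874
arm 3 (φ=240.0°): x'=-0.1803, y'=-0.0862
  e−x'=0.2403;  (l²−L²−(e−x')²−y'²−z²)/2L = -0.2537
  √(A²+B²)=0.4599;  θ3 = -1.0209+2.1552 ≈ 1.1343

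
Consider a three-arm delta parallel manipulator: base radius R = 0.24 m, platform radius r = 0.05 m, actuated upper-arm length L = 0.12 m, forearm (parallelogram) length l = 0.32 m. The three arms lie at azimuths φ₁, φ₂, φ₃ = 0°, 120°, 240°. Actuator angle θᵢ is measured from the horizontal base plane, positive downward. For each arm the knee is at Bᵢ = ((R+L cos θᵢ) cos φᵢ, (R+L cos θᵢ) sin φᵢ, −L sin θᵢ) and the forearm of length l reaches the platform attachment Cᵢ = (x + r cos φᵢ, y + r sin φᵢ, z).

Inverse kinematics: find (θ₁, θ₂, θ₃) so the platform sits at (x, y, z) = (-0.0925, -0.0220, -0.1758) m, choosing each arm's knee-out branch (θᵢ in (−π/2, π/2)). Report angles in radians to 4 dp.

φ1=0.0° → target in arm frame (-0.0925, -0.0220)
  e−x'=0.2825;  (l²−L²−(e−x')²−y'²−z²)/2L = -0.0966
  √(A²+B²)=0.3327;  θ1 = -0.5567+1.8655 ≈ 1.3089
φ2=120.0° → target in arm frame (0.0272, 0.0911)
  e−x'=0.1628;  (l²−L²−(e−x')²−y'²−z²)/2L = 0.0929
  √(A²+B²)=0.2396;  θ2 = -0.8238+1.1728 ≈ 0.3490
arm 3 (φ=240.0°): x'=0.0653, y'=-0.0691
  e−x'=0.1247;  (l²−L²−(e−x')²−y'²−z²)/2L = 0.1532
  √(A²+B²)=0.2155;  θ3 = -0.9538+0.7801 ≈ -0.1737

θ₁ = 1.3089, θ₂ = 0.3490, θ₃ = -0.1737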